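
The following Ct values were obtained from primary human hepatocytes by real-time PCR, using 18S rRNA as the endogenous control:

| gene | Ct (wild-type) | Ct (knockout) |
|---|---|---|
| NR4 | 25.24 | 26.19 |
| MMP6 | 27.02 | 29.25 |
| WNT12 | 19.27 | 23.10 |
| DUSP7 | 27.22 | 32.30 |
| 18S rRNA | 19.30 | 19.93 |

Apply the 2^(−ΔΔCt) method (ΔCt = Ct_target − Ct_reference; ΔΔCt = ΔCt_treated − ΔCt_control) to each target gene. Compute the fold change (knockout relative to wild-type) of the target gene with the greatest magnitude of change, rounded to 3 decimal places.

0.046

NR4: ΔΔCt = (26.19−19.93) − (25.24−19.30) = 6.26 − 5.94 = 0.32; fold change = 2^-0.32 = 0.801
MMP6: ΔΔCt = (29.25−19.93) − (27.02−19.30) = 9.32 − 7.72 = 1.60; fold change = 2^-1.60 = 0.330
WNT12: ΔΔCt = (23.10−19.93) − (19.27−19.30) = 3.17 − (-0.03) = 3.20; fold change = 2^-3.20 = 0.109
DUSP7: ΔΔCt = (32.30−19.93) − (27.22−19.30) = 12.37 − 7.92 = 4.45; fold change = 2^-4.45 = 0.046
DUSP7 has the largest |ΔΔCt| = 4.45.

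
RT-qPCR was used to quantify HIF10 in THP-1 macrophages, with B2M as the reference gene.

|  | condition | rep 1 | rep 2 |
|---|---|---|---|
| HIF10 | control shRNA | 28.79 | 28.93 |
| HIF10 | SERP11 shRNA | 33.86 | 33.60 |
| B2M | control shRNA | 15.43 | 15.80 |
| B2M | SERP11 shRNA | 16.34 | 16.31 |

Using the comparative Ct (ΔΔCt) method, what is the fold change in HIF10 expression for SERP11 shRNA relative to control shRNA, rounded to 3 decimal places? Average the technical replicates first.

Mean Ct: HIF10 control shRNA 28.860; HIF10 SERP11 shRNA 33.730; B2M control shRNA 15.615; B2M SERP11 shRNA 16.325
ΔCt(control shRNA) = 28.860 − 15.615 = 13.245
ΔCt(SERP11 shRNA) = 33.730 − 16.325 = 17.405
ΔΔCt = 17.405 − 13.245 = 4.160
Fold change = 2^(−4.160) = 0.0559

0.056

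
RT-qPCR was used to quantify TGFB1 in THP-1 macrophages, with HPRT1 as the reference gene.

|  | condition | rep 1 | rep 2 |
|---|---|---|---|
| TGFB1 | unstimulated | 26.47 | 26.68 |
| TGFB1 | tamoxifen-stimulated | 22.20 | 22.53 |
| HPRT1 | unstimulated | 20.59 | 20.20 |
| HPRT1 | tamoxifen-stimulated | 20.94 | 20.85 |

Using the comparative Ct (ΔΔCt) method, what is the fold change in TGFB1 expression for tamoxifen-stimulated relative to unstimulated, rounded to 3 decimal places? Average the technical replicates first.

26.173

Mean Ct: TGFB1 unstimulated 26.575; TGFB1 tamoxifen-stimulated 22.365; HPRT1 unstimulated 20.395; HPRT1 tamoxifen-stimulated 20.895
ΔCt(unstimulated) = 26.575 − 20.395 = 6.180
ΔCt(tamoxifen-stimulated) = 22.365 − 20.895 = 1.470
ΔΔCt = 1.470 − 6.180 = -4.710
Fold change = 2^(−(-4.710)) = 2^4.710 = 26.1729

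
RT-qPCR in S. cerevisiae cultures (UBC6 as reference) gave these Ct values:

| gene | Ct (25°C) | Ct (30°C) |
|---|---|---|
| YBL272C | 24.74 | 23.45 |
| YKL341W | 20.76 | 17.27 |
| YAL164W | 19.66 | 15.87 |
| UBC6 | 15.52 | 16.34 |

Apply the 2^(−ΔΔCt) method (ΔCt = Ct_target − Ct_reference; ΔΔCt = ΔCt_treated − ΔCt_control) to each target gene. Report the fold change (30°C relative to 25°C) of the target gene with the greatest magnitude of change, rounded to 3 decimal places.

YBL272C: ΔΔCt = (23.45−16.34) − (24.74−15.52) = 7.11 − 9.22 = -2.11; fold change = 2^2.11 = 4.317
YKL341W: ΔΔCt = (17.27−16.34) − (20.76−15.52) = 0.93 − 5.24 = -4.31; fold change = 2^4.31 = 19.835
YAL164W: ΔΔCt = (15.87−16.34) − (19.66−15.52) = -0.47 − 4.14 = -4.61; fold change = 2^4.61 = 24.420
YAL164W has the largest |ΔΔCt| = 4.61.

24.420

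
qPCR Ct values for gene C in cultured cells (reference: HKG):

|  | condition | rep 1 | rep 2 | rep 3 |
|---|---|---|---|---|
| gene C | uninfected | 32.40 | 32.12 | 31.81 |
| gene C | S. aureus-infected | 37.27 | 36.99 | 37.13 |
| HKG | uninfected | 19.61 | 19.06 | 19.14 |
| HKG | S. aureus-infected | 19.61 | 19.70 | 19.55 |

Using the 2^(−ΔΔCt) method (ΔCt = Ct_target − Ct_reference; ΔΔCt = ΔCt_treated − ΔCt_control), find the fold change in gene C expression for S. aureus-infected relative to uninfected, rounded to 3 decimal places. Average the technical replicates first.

Mean Ct: gene C uninfected 32.110; gene C S. aureus-infected 37.130; HKG uninfected 19.270; HKG S. aureus-infected 19.620
ΔCt(uninfected) = 32.110 − 19.270 = 12.840
ΔCt(S. aureus-infected) = 37.130 − 19.620 = 17.510
ΔΔCt = 17.510 − 12.840 = 4.670
Fold change = 2^(−4.670) = 0.0393

0.039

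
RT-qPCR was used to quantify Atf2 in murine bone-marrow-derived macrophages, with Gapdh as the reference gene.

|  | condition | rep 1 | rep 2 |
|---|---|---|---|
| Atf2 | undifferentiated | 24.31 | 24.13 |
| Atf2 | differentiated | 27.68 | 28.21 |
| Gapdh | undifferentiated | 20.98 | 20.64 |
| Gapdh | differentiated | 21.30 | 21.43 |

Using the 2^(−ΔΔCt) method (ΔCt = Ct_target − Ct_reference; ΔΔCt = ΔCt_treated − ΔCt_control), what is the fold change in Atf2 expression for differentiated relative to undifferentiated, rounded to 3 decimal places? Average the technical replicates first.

0.111

Mean Ct: Atf2 undifferentiated 24.220; Atf2 differentiated 27.945; Gapdh undifferentiated 20.810; Gapdh differentiated 21.365
ΔCt(undifferentiated) = 24.220 − 20.810 = 3.410
ΔCt(differentiated) = 27.945 − 21.365 = 6.580
ΔΔCt = 6.580 − 3.410 = 3.170
Fold change = 2^(−3.170) = 0.1111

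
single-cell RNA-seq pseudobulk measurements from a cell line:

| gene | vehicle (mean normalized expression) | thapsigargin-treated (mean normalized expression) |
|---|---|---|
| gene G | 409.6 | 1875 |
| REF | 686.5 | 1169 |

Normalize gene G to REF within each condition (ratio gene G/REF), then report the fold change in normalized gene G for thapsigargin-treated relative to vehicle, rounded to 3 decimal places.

2.688

gene G/REF (vehicle) = 409.6 / 686.5 = 0.59665
gene G/REF (thapsigargin-treated) = 1875 / 1169 = 1.6039
Fold change = 1.6039 / 0.59665 = 2.6882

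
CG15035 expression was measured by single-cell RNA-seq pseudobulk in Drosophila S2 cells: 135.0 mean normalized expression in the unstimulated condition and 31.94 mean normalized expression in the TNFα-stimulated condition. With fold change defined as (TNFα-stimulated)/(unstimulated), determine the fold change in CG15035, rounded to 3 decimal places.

0.237

Fold change = 31.94 / 135.0 = 0.2366
CG15035 is downregulated.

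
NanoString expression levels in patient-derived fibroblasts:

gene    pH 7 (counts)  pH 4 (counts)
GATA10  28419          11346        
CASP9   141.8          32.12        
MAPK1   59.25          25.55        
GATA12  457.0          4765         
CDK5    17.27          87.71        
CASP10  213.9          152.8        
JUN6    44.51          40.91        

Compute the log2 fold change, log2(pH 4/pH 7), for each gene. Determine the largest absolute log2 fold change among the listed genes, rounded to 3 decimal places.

3.382

log2(11346/28419) = -1.325  (GATA10)
log2(32.12/141.8) = -2.142  (CASP9)
log2(25.55/59.25) = -1.213  (MAPK1)
log2(4765/457.0) = 3.382  (GATA12)
log2(87.71/17.27) = 2.344  (CDK5)
log2(152.8/213.9) = -0.485  (CASP10)
log2(40.91/44.51) = -0.122  (JUN6)
The largest magnitude belongs to GATA12.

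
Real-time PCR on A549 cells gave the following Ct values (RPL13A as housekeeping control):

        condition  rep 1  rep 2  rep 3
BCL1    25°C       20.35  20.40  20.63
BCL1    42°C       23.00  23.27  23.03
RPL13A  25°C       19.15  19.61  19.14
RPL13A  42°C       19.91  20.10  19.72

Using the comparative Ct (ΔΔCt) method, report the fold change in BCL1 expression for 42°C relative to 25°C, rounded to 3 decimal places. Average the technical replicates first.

Mean Ct: BCL1 25°C 20.460; BCL1 42°C 23.100; RPL13A 25°C 19.300; RPL13A 42°C 19.910
ΔCt(25°C) = 20.460 − 19.300 = 1.160
ΔCt(42°C) = 23.100 − 19.910 = 3.190
ΔΔCt = 3.190 − 1.160 = 2.030
Fold change = 2^(−2.030) = 0.2449

0.245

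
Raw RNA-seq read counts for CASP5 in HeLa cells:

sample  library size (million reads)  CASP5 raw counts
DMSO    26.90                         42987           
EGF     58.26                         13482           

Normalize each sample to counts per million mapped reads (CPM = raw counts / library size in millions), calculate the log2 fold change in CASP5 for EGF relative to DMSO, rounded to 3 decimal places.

CPM(DMSO) = 42987 / 26.90 = 1598.0297
CPM(EGF) = 13482 / 58.26 = 231.4109
Fold change = 231.4109 / 1598.0297 = 0.14481
log2(0.14481) = -2.7878

-2.788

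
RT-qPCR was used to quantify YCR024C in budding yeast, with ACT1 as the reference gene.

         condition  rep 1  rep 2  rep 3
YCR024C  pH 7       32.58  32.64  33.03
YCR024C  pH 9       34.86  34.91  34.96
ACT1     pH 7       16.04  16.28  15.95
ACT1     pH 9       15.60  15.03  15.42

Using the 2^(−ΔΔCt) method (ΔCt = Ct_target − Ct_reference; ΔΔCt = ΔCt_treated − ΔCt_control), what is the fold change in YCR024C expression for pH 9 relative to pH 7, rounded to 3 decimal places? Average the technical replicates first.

0.134

Mean Ct: YCR024C pH 7 32.750; YCR024C pH 9 34.910; ACT1 pH 7 16.090; ACT1 pH 9 15.350
ΔCt(pH 7) = 32.750 − 16.090 = 16.660
ΔCt(pH 9) = 34.910 − 15.350 = 19.560
ΔΔCt = 19.560 − 16.660 = 2.900
Fold change = 2^(−2.900) = 0.1340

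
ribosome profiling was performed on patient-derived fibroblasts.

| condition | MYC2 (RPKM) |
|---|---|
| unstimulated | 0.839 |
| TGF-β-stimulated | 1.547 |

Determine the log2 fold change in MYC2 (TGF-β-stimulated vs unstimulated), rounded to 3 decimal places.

Fold change = 1.547 / 0.839 = 1.8439
log2(1.8439) = 0.8827

0.883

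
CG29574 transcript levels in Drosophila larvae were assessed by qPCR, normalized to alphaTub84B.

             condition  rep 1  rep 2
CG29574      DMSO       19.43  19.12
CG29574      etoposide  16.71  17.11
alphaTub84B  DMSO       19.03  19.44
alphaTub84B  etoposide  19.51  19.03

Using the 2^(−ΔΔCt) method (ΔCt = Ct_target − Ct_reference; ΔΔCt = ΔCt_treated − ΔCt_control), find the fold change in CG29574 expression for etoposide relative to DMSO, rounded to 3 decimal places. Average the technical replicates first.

5.278

Mean Ct: CG29574 DMSO 19.275; CG29574 etoposide 16.910; alphaTub84B DMSO 19.235; alphaTub84B etoposide 19.270
ΔCt(DMSO) = 19.275 − 19.235 = 0.040
ΔCt(etoposide) = 16.910 − 19.270 = -2.360
ΔΔCt = -2.360 − 0.040 = -2.400
Fold change = 2^(−(-2.400)) = 2^2.400 = 5.2780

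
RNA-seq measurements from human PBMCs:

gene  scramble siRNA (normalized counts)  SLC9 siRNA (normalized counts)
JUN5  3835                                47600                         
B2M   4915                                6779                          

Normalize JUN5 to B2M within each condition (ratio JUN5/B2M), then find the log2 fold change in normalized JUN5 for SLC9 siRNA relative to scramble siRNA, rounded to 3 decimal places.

3.170

JUN5/B2M (scramble siRNA) = 3835 / 4915 = 0.78026
JUN5/B2M (SLC9 siRNA) = 47600 / 6779 = 7.0217
Fold change = 7.0217 / 0.78026 = 8.9991
log2(8.9991) = 3.1698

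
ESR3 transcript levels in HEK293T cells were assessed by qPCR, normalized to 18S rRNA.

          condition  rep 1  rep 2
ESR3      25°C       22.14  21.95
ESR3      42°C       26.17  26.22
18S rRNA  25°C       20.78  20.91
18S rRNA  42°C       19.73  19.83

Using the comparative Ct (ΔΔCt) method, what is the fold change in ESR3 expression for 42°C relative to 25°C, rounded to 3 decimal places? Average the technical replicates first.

0.027

Mean Ct: ESR3 25°C 22.045; ESR3 42°C 26.195; 18S rRNA 25°C 20.845; 18S rRNA 42°C 19.780
ΔCt(25°C) = 22.045 − 20.845 = 1.200
ΔCt(42°C) = 26.195 − 19.780 = 6.415
ΔΔCt = 6.415 − 1.200 = 5.215
Fold change = 2^(−5.215) = 0.0269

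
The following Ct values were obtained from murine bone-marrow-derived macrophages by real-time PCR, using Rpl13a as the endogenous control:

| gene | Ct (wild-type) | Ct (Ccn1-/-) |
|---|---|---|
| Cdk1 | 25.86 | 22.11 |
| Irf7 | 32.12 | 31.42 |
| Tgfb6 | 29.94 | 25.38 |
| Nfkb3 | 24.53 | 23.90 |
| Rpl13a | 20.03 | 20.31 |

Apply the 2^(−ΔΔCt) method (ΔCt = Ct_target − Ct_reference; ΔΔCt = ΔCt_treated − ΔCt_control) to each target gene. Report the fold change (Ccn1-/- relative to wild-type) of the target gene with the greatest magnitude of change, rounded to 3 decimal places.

28.641

Cdk1: ΔΔCt = (22.11−20.31) − (25.86−20.03) = 1.80 − 5.83 = -4.03; fold change = 2^4.03 = 16.336
Irf7: ΔΔCt = (31.42−20.31) − (32.12−20.03) = 11.11 − 12.09 = -0.98; fold change = 2^0.98 = 1.972
Tgfb6: ΔΔCt = (25.38−20.31) − (29.94−20.03) = 5.07 − 9.91 = -4.84; fold change = 2^4.84 = 28.641
Nfkb3: ΔΔCt = (23.90−20.31) − (24.53−20.03) = 3.59 − 4.50 = -0.91; fold change = 2^0.91 = 1.879
Tgfb6 has the largest |ΔΔCt| = 4.84.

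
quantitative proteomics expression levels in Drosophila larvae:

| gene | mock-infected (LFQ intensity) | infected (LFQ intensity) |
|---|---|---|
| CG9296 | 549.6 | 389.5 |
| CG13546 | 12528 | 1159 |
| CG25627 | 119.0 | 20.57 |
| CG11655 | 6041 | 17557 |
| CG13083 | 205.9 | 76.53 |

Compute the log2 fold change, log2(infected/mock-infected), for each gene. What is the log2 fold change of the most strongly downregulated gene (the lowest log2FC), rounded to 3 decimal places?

-3.434

log2(389.5/549.6) = -0.497  (CG9296)
log2(1159/12528) = -3.434  (CG13546)
log2(20.57/119.0) = -2.532  (CG25627)
log2(17557/6041) = 1.539  (CG11655)
log2(76.53/205.9) = -1.428  (CG13083)
CG13546 is most strongly downregulated.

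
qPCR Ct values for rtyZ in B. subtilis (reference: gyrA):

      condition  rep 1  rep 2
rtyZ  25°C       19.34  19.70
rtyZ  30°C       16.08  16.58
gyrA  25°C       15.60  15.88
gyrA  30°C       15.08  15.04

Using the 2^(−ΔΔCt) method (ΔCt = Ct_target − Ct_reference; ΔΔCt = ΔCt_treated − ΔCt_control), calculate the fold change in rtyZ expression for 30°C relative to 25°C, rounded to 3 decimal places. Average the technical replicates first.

Mean Ct: rtyZ 25°C 19.520; rtyZ 30°C 16.330; gyrA 25°C 15.740; gyrA 30°C 15.060
ΔCt(25°C) = 19.520 − 15.740 = 3.780
ΔCt(30°C) = 16.330 − 15.060 = 1.270
ΔΔCt = 1.270 − 3.780 = -2.510
Fold change = 2^(−(-2.510)) = 2^2.510 = 5.6962

5.696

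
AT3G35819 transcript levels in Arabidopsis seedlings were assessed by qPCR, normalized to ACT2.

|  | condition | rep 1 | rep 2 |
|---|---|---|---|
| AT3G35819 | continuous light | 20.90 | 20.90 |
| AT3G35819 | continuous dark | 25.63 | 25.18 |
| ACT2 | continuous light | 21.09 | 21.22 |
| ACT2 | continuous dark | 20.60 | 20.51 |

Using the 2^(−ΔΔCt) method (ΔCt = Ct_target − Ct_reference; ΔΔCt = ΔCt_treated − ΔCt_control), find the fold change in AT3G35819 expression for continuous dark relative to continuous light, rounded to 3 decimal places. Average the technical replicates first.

0.029

Mean Ct: AT3G35819 continuous light 20.900; AT3G35819 continuous dark 25.405; ACT2 continuous light 21.155; ACT2 continuous dark 20.555
ΔCt(continuous light) = 20.900 − 21.155 = -0.255
ΔCt(continuous dark) = 25.405 − 20.555 = 4.850
ΔΔCt = 4.850 − (-0.255) = 5.105
Fold change = 2^(−5.105) = 0.0291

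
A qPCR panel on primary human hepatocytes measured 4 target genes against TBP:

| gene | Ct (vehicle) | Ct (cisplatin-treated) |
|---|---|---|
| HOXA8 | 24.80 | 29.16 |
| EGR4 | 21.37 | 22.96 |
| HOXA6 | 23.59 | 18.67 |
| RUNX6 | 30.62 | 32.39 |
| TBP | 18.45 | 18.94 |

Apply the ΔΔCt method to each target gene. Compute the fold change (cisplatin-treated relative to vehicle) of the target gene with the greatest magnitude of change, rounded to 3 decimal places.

42.518

HOXA8: ΔΔCt = (29.16−18.94) − (24.80−18.45) = 10.22 − 6.35 = 3.87; fold change = 2^-3.87 = 0.068
EGR4: ΔΔCt = (22.96−18.94) − (21.37−18.45) = 4.02 − 2.92 = 1.10; fold change = 2^-1.10 = 0.467
HOXA6: ΔΔCt = (18.67−18.94) − (23.59−18.45) = -0.27 − 5.14 = -5.41; fold change = 2^5.41 = 42.518
RUNX6: ΔΔCt = (32.39−18.94) − (30.62−18.45) = 13.45 − 12.17 = 1.28; fold change = 2^-1.28 = 0.412
HOXA6 has the largest |ΔΔCt| = 5.41.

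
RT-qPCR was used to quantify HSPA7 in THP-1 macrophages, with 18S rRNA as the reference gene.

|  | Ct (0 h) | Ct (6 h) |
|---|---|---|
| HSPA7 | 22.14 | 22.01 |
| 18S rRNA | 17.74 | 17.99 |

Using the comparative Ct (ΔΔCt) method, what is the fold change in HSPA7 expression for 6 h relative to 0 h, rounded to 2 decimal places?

ΔCt(0 h) = 22.140 − 17.740 = 4.400
ΔCt(6 h) = 22.010 − 17.990 = 4.020
ΔΔCt = 4.020 − 4.400 = -0.380
Fold change = 2^(−(-0.380)) = 2^0.380 = 1.301

1.30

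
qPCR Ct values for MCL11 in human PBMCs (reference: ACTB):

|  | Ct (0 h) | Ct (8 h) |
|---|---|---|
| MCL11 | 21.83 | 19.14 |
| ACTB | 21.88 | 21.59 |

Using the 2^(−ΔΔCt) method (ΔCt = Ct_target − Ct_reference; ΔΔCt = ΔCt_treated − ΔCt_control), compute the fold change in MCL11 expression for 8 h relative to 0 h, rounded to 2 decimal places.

5.28

ΔCt(0 h) = 21.830 − 21.880 = -0.050
ΔCt(8 h) = 19.140 − 21.590 = -2.450
ΔΔCt = -2.450 − (-0.050) = -2.400
Fold change = 2^(−(-2.400)) = 2^2.400 = 5.278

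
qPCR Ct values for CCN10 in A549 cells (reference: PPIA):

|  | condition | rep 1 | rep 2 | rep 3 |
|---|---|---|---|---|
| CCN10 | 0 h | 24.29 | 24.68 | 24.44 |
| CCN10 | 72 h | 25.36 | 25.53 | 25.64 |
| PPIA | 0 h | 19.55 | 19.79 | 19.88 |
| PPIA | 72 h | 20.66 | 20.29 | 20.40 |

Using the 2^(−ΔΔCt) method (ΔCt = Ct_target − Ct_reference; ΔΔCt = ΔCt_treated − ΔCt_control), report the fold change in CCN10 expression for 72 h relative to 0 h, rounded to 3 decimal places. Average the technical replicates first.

0.796

Mean Ct: CCN10 0 h 24.470; CCN10 72 h 25.510; PPIA 0 h 19.740; PPIA 72 h 20.450
ΔCt(0 h) = 24.470 − 19.740 = 4.730
ΔCt(72 h) = 25.510 − 20.450 = 5.060
ΔΔCt = 5.060 − 4.730 = 0.330
Fold change = 2^(−0.330) = 0.7955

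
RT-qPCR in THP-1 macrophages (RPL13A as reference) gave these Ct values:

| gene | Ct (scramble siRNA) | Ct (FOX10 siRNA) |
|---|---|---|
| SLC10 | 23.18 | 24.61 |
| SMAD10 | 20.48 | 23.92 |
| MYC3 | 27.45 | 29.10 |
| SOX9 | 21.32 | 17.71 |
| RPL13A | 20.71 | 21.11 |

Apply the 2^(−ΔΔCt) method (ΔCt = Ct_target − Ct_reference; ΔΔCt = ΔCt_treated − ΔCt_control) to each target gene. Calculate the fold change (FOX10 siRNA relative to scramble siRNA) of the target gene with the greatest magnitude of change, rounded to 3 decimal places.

16.111

SLC10: ΔΔCt = (24.61−21.11) − (23.18−20.71) = 3.50 − 2.47 = 1.03; fold change = 2^-1.03 = 0.490
SMAD10: ΔΔCt = (23.92−21.11) − (20.48−20.71) = 2.81 − (-0.23) = 3.04; fold change = 2^-3.04 = 0.122
MYC3: ΔΔCt = (29.10−21.11) − (27.45−20.71) = 7.99 − 6.74 = 1.25; fold change = 2^-1.25 = 0.420
SOX9: ΔΔCt = (17.71−21.11) − (21.32−20.71) = -3.40 − 0.61 = -4.01; fold change = 2^4.01 = 16.111
SOX9 has the largest |ΔΔCt| = 4.01.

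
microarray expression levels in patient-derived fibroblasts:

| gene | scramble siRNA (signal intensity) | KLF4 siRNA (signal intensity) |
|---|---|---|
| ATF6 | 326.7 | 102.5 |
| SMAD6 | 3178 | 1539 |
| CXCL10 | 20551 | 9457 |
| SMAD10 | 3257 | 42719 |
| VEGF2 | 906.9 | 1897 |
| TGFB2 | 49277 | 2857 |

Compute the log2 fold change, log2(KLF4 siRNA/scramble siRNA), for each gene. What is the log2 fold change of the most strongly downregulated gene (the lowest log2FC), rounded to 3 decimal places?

log2(102.5/326.7) = -1.672  (ATF6)
log2(1539/3178) = -1.046  (SMAD6)
log2(9457/20551) = -1.120  (CXCL10)
log2(42719/3257) = 3.713  (SMAD10)
log2(1897/906.9) = 1.065  (VEGF2)
log2(2857/49277) = -4.108  (TGFB2)
TGFB2 is most strongly downregulated.

-4.108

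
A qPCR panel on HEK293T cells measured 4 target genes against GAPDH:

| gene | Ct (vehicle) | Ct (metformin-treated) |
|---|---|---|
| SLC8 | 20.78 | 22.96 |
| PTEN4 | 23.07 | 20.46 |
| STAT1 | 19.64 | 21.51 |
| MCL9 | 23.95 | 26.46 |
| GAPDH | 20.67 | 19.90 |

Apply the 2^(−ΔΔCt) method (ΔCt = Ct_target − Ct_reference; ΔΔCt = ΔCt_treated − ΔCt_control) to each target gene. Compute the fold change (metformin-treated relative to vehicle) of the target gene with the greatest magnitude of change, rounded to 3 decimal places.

SLC8: ΔΔCt = (22.96−19.90) − (20.78−20.67) = 3.06 − 0.11 = 2.95; fold change = 2^-2.95 = 0.129
PTEN4: ΔΔCt = (20.46−19.90) − (23.07−20.67) = 0.56 − 2.40 = -1.84; fold change = 2^1.84 = 3.580
STAT1: ΔΔCt = (21.51−19.90) − (19.64−20.67) = 1.61 − (-1.03) = 2.64; fold change = 2^-2.64 = 0.160
MCL9: ΔΔCt = (26.46−19.90) − (23.95−20.67) = 6.56 − 3.28 = 3.28; fold change = 2^-3.28 = 0.103
MCL9 has the largest |ΔΔCt| = 3.28.

0.103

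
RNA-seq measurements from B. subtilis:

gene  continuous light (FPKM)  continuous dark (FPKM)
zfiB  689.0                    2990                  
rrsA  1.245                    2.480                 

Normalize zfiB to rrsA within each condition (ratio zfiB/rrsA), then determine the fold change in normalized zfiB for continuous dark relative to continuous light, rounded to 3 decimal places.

2.179

zfiB/rrsA (continuous light) = 689.0 / 1.245 = 553.41
zfiB/rrsA (continuous dark) = 2990 / 2.480 = 1205.6
Fold change = 1205.6 / 553.41 = 2.1786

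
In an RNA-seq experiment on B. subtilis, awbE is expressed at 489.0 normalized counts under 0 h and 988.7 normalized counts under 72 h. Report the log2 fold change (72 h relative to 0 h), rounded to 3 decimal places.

Fold change = 988.7 / 489.0 = 2.0219
log2(2.0219) = 1.0157

1.016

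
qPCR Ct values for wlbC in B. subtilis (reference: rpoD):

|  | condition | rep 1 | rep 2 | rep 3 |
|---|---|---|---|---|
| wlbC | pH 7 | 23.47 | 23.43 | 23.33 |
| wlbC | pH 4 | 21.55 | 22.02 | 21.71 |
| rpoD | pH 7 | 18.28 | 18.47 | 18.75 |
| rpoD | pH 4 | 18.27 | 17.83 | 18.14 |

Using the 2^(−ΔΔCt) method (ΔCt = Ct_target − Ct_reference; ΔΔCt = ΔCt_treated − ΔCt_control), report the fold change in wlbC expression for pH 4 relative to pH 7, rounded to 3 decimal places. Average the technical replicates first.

Mean Ct: wlbC pH 7 23.410; wlbC pH 4 21.760; rpoD pH 7 18.500; rpoD pH 4 18.080
ΔCt(pH 7) = 23.410 − 18.500 = 4.910
ΔCt(pH 4) = 21.760 − 18.080 = 3.680
ΔΔCt = 3.680 − 4.910 = -1.230
Fold change = 2^(−(-1.230)) = 2^1.230 = 2.3457

2.346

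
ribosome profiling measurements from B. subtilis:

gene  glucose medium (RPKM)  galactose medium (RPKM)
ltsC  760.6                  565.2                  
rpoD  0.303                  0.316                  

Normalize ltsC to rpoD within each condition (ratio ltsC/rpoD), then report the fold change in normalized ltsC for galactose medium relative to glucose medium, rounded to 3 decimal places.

0.713

ltsC/rpoD (glucose medium) = 760.6 / 0.303 = 2510.2
ltsC/rpoD (galactose medium) = 565.2 / 0.316 = 1788.6
Fold change = 1788.6 / 2510.2 = 0.7125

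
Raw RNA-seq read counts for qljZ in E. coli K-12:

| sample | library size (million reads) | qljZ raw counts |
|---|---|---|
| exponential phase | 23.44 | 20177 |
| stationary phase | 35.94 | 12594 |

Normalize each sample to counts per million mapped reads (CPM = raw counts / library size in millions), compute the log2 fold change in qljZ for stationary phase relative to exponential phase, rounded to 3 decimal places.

-1.297

CPM(exponential phase) = 20177 / 23.44 = 860.7935
CPM(stationary phase) = 12594 / 35.94 = 350.4174
Fold change = 350.4174 / 860.7935 = 0.40709
log2(0.40709) = -1.2966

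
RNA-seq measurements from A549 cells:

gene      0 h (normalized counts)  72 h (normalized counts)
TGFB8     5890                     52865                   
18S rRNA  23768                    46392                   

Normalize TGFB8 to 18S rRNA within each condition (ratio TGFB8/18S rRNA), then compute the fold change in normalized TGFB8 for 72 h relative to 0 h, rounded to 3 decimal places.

4.598

TGFB8/18S rRNA (0 h) = 5890 / 23768 = 0.24781
TGFB8/18S rRNA (72 h) = 52865 / 46392 = 1.1395
Fold change = 1.1395 / 0.24781 = 4.5984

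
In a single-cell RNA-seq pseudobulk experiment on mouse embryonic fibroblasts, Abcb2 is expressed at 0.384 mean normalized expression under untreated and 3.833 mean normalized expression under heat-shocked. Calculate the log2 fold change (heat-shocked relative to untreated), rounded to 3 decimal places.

3.319

Fold change = 3.833 / 0.384 = 9.9818
log2(9.9818) = 3.3193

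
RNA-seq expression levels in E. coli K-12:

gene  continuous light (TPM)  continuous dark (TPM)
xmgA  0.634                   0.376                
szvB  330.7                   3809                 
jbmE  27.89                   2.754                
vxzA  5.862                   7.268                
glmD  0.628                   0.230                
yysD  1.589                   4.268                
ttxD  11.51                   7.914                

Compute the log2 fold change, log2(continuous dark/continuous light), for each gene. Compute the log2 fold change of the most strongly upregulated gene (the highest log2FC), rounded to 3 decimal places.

3.526

log2(0.376/0.634) = -0.754  (xmgA)
log2(3809/330.7) = 3.526  (szvB)
log2(2.754/27.89) = -3.340  (jbmE)
log2(7.268/5.862) = 0.310  (vxzA)
log2(0.230/0.628) = -1.449  (glmD)
log2(4.268/1.589) = 1.425  (yysD)
log2(7.914/11.51) = -0.540  (ttxD)
szvB is most strongly upregulated.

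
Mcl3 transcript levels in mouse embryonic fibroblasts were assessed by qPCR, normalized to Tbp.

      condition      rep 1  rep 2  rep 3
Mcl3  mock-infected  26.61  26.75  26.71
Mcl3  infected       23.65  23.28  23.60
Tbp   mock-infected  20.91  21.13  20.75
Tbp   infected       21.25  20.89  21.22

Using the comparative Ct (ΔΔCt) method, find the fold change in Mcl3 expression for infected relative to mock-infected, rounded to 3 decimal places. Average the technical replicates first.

Mean Ct: Mcl3 mock-infected 26.690; Mcl3 infected 23.510; Tbp mock-infected 20.930; Tbp infected 21.120
ΔCt(mock-infected) = 26.690 − 20.930 = 5.760
ΔCt(infected) = 23.510 − 21.120 = 2.390
ΔΔCt = 2.390 − 5.760 = -3.370
Fold change = 2^(−(-3.370)) = 2^3.370 = 10.3388

10.339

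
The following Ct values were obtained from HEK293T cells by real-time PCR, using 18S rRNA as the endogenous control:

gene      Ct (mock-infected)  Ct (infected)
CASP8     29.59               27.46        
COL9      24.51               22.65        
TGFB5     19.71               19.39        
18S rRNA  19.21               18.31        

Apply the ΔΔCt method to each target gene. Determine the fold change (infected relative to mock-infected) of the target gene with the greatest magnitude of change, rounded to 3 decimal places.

CASP8: ΔΔCt = (27.46−18.31) − (29.59−19.21) = 9.15 − 10.38 = -1.23; fold change = 2^1.23 = 2.346
COL9: ΔΔCt = (22.65−18.31) − (24.51−19.21) = 4.34 − 5.30 = -0.96; fold change = 2^0.96 = 1.945
TGFB5: ΔΔCt = (19.39−18.31) − (19.71−19.21) = 1.08 − 0.50 = 0.58; fold change = 2^-0.58 = 0.669
CASP8 has the largest |ΔΔCt| = 1.23.

2.346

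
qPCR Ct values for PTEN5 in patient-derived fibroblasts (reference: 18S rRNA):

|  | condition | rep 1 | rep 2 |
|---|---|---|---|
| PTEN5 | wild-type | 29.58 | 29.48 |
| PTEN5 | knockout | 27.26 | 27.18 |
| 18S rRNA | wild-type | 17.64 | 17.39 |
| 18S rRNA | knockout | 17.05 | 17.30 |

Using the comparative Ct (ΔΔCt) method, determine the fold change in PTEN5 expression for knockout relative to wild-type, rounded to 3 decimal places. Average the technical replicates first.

Mean Ct: PTEN5 wild-type 29.530; PTEN5 knockout 27.220; 18S rRNA wild-type 17.515; 18S rRNA knockout 17.175
ΔCt(wild-type) = 29.530 − 17.515 = 12.015
ΔCt(knockout) = 27.220 − 17.175 = 10.045
ΔΔCt = 10.045 − 12.015 = -1.970
Fold change = 2^(−(-1.970)) = 2^1.970 = 3.9177

3.918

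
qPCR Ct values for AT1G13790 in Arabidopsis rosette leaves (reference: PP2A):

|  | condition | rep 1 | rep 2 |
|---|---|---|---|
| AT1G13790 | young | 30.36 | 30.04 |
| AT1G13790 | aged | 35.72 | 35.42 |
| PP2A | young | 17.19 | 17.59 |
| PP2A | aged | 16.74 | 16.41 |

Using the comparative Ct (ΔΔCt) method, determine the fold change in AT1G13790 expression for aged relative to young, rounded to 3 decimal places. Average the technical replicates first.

Mean Ct: AT1G13790 young 30.200; AT1G13790 aged 35.570; PP2A young 17.390; PP2A aged 16.575
ΔCt(young) = 30.200 − 17.390 = 12.810
ΔCt(aged) = 35.570 − 16.575 = 18.995
ΔΔCt = 18.995 − 12.810 = 6.185
Fold change = 2^(−6.185) = 0.0137

0.014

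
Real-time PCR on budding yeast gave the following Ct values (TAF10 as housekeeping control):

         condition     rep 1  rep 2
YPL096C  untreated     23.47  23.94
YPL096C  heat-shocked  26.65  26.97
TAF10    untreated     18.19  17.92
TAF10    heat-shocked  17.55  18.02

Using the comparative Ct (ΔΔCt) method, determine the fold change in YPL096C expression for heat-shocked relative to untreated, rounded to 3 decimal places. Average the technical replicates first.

Mean Ct: YPL096C untreated 23.705; YPL096C heat-shocked 26.810; TAF10 untreated 18.055; TAF10 heat-shocked 17.785
ΔCt(untreated) = 23.705 − 18.055 = 5.650
ΔCt(heat-shocked) = 26.810 − 17.785 = 9.025
ΔΔCt = 9.025 − 5.650 = 3.375
Fold change = 2^(−3.375) = 0.0964

0.096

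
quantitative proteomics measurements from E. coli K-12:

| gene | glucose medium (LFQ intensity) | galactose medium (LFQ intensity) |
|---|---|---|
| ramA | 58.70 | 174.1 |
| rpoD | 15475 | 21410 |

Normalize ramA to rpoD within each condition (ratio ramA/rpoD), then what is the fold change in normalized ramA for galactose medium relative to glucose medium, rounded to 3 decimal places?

ramA/rpoD (glucose medium) = 58.70 / 15475 = 0.0037932
ramA/rpoD (galactose medium) = 174.1 / 21410 = 0.0081317
Fold change = 0.0081317 / 0.0037932 = 2.1438

2.144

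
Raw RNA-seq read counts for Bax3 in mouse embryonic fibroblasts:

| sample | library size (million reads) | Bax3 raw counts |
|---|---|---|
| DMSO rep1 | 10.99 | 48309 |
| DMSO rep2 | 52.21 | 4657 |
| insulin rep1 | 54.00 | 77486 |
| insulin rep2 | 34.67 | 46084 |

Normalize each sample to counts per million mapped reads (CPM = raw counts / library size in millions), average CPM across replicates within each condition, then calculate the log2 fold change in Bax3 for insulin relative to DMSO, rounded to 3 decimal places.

-0.698

CPM(DMSO rep1) = 48309 / 10.99 = 4395.7234
CPM(DMSO rep2) = 4657 / 52.21 = 89.1975
CPM(insulin rep1) = 77486 / 54.00 = 1434.9259
CPM(insulin rep2) = 46084 / 34.67 = 1329.2183
mean CPM(DMSO) = 2242.4604; mean CPM(insulin) = 1382.0721
Fold change = 1382.0721 / 2242.4604 = 0.61632
log2(0.61632) = -0.6982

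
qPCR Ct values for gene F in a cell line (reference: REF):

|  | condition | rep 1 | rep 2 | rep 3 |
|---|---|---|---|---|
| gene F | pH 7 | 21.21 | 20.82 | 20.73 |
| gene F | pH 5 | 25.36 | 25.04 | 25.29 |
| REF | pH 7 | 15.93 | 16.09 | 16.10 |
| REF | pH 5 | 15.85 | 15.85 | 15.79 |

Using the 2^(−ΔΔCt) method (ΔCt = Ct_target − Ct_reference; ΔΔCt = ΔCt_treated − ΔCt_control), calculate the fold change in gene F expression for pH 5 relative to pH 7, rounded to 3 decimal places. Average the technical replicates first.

Mean Ct: gene F pH 7 20.920; gene F pH 5 25.230; REF pH 7 16.040; REF pH 5 15.830
ΔCt(pH 7) = 20.920 − 16.040 = 4.880
ΔCt(pH 5) = 25.230 − 15.830 = 9.400
ΔΔCt = 9.400 − 4.880 = 4.520
Fold change = 2^(−4.520) = 0.0436

0.044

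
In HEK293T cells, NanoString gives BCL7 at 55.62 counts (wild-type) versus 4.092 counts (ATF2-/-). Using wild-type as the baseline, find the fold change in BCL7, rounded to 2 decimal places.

0.07

Fold change = 4.092 / 55.62 = 0.074
BCL7 is downregulated.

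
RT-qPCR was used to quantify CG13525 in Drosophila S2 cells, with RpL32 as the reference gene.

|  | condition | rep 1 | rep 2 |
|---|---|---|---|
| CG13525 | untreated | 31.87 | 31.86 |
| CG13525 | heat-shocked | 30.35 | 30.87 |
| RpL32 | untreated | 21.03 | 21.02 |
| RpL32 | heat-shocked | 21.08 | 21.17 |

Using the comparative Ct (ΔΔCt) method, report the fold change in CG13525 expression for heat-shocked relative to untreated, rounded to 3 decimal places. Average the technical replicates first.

Mean Ct: CG13525 untreated 31.865; CG13525 heat-shocked 30.610; RpL32 untreated 21.025; RpL32 heat-shocked 21.125
ΔCt(untreated) = 31.865 − 21.025 = 10.840
ΔCt(heat-shocked) = 30.610 − 21.125 = 9.485
ΔΔCt = 9.485 − 10.840 = -1.355
Fold change = 2^(−(-1.355)) = 2^1.355 = 2.5580

2.558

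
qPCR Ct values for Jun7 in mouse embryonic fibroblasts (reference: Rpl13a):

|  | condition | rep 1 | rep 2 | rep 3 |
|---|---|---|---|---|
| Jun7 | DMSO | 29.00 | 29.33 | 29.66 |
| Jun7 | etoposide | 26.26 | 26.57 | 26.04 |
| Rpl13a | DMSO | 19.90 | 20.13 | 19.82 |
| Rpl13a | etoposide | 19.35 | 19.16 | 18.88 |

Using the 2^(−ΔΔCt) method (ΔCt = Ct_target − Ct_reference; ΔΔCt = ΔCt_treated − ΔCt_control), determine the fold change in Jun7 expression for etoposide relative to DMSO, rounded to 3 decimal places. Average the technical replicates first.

Mean Ct: Jun7 DMSO 29.330; Jun7 etoposide 26.290; Rpl13a DMSO 19.950; Rpl13a etoposide 19.130
ΔCt(DMSO) = 29.330 − 19.950 = 9.380
ΔCt(etoposide) = 26.290 − 19.130 = 7.160
ΔΔCt = 7.160 − 9.380 = -2.220
Fold change = 2^(−(-2.220)) = 2^2.220 = 4.6589

4.659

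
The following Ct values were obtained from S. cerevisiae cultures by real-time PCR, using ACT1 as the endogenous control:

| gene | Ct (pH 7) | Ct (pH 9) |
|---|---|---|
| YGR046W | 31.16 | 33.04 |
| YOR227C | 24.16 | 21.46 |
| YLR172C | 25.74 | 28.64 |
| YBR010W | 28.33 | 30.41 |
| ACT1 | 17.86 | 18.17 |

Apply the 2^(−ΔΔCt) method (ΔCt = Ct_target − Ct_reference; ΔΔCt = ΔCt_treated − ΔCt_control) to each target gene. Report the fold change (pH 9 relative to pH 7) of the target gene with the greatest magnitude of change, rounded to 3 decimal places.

YGR046W: ΔΔCt = (33.04−18.17) − (31.16−17.86) = 14.87 − 13.30 = 1.57; fold change = 2^-1.57 = 0.337
YOR227C: ΔΔCt = (21.46−18.17) − (24.16−17.86) = 3.29 − 6.30 = -3.01; fold change = 2^3.01 = 8.056
YLR172C: ΔΔCt = (28.64−18.17) − (25.74−17.86) = 10.47 − 7.88 = 2.59; fold change = 2^-2.59 = 0.166
YBR010W: ΔΔCt = (30.41−18.17) − (28.33−17.86) = 12.24 − 10.47 = 1.77; fold change = 2^-1.77 = 0.293
YOR227C has the largest |ΔΔCt| = 3.01.

8.056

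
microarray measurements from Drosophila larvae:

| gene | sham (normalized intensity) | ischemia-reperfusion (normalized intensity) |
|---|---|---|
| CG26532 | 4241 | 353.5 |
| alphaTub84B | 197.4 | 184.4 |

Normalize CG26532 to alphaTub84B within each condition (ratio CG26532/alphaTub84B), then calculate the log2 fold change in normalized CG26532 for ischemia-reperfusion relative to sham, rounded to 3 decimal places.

-3.486

CG26532/alphaTub84B (sham) = 4241 / 197.4 = 21.484
CG26532/alphaTub84B (ischemia-reperfusion) = 353.5 / 184.4 = 1.917
Fold change = 1.917 / 21.484 = 0.0892
log2(0.0892) = -3.4863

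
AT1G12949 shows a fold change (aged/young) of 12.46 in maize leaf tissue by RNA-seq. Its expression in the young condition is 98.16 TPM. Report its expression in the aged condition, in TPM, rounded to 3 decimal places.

1223.074

aged expression = 98.16 × 12.46 = 1223.074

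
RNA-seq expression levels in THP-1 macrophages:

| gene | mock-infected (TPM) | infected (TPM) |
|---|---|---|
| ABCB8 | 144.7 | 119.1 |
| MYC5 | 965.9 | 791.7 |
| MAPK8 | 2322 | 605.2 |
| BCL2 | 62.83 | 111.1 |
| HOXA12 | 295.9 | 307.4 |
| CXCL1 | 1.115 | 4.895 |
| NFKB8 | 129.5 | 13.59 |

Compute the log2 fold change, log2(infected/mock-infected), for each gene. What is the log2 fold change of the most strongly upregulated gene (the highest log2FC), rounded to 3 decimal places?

2.134

log2(119.1/144.7) = -0.281  (ABCB8)
log2(791.7/965.9) = -0.287  (MYC5)
log2(605.2/2322) = -1.940  (MAPK8)
log2(111.1/62.83) = 0.822  (BCL2)
log2(307.4/295.9) = 0.055  (HOXA12)
log2(4.895/1.115) = 2.134  (CXCL1)
log2(13.59/129.5) = -3.252  (NFKB8)
CXCL1 is most strongly upregulated.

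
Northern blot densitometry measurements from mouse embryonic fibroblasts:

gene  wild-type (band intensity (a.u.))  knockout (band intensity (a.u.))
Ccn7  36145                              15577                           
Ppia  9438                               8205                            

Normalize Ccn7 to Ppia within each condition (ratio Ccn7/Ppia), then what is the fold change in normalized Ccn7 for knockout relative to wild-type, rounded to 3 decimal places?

Ccn7/Ppia (wild-type) = 36145 / 9438 = 3.8297
Ccn7/Ppia (knockout) = 15577 / 8205 = 1.8985
Fold change = 1.8985 / 3.8297 = 0.4957

0.496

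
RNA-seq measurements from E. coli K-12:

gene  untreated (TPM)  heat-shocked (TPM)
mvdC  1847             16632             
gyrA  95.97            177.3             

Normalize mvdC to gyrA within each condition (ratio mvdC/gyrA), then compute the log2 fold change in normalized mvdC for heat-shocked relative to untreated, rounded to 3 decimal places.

2.285

mvdC/gyrA (untreated) = 1847 / 95.97 = 19.246
mvdC/gyrA (heat-shocked) = 16632 / 177.3 = 93.807
Fold change = 93.807 / 19.246 = 4.8742
log2(4.8742) = 2.2852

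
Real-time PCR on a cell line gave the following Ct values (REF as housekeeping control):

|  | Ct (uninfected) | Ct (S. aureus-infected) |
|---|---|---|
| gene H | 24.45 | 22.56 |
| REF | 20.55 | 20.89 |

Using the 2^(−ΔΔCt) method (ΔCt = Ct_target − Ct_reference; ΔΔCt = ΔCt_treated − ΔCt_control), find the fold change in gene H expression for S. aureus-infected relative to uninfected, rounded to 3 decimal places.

ΔCt(uninfected) = 24.450 − 20.550 = 3.900
ΔCt(S. aureus-infected) = 22.560 − 20.890 = 1.670
ΔΔCt = 1.670 − 3.900 = -2.230
Fold change = 2^(−(-2.230)) = 2^2.230 = 4.6913

4.691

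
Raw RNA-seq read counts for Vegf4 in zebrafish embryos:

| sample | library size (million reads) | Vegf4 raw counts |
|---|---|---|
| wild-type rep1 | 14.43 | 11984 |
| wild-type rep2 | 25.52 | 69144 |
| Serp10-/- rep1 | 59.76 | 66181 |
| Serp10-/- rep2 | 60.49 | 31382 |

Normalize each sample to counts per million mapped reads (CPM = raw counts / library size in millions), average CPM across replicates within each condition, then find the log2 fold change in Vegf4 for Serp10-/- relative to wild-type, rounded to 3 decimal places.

CPM(wild-type rep1) = 11984 / 14.43 = 830.4920
CPM(wild-type rep2) = 69144 / 25.52 = 2709.4044
CPM(Serp10-/- rep1) = 66181 / 59.76 = 1107.4465
CPM(Serp10-/- rep2) = 31382 / 60.49 = 518.7965
mean CPM(wild-type) = 1769.9482; mean CPM(Serp10-/-) = 813.1215
Fold change = 813.1215 / 1769.9482 = 0.45940
log2(0.45940) = -1.1222

-1.122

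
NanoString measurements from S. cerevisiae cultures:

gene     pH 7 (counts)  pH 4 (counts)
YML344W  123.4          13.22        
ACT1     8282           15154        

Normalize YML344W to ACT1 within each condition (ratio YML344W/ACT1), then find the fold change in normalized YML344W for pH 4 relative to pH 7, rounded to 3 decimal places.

0.059

YML344W/ACT1 (pH 7) = 123.4 / 8282 = 0.0149
YML344W/ACT1 (pH 4) = 13.22 / 15154 = 0.00087238
Fold change = 0.00087238 / 0.0149 = 0.0585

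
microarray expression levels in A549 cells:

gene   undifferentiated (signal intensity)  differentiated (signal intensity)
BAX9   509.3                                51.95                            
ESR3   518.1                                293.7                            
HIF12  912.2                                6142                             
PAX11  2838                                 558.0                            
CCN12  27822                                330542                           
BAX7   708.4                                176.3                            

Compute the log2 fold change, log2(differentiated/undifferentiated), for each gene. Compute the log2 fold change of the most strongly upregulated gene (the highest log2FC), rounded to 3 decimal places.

log2(51.95/509.3) = -3.293  (BAX9)
log2(293.7/518.1) = -0.819  (ESR3)
log2(6142/912.2) = 2.751  (HIF12)
log2(558.0/2838) = -2.347  (PAX11)
log2(330542/27822) = 3.571  (CCN12)
log2(176.3/708.4) = -2.007  (BAX7)
CCN12 is most strongly upregulated.

3.571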